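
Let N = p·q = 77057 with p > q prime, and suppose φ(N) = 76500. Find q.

φ(n) = (p−1)(q−1) = n − (p+q) + 1, so p + q = 77057 − 76500 + 1 = 558.
p and q are the roots of t² − 558t + 77057 = 0.
Discriminant: 558² − 4·77057 = 311364 − 308228 = 3136; √3136 = 56.
q = (558 − 56)/2 = 251, p = (558 + 56)/2 = 307.
Check: 251 · 307 = 77057.

251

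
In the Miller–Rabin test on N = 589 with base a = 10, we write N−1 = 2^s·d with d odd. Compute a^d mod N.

589 − 1 = 588 = 2^2 · 147, so d = 147.
10^1 ≡ 10 (mod 589)
10^2 ≡ 10^2 = 100 ≡ 100 (mod 589)
10^4 ≡ 100^2 = 10000 ≡ 576 (mod 589)
10^8 ≡ 576^2 = 331776 ≡ 169 (mod 589)
10^16 ≡ 169^2 = 28561 ≡ 289 (mod 589)
10^32 ≡ 289^2 = 83521 ≡ 472 (mod 589)
10^64 ≡ 472^2 = 222784 ≡ 142 (mod 589)
10^128 ≡ 142^2 = 20164 ≡ 138 (mod 589)
147 = 128 + 16 + 2 + 1 in binary powers of 2.
So 10^147 ≡ 138 · 289 · 100 · 10 ≡ 221 (mod 589).
Squaring chain: 221 → 543; never reaches −1, so base 10 is a Miller–Rabin witness that 589 is composite.

221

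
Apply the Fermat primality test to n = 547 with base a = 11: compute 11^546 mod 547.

1

11^1 ≡ 11 (mod 547)
11^2 ≡ 11^2 = 121 ≡ 121 (mod 547)
11^4 ≡ 121^2 = 14641 ≡ 419 (mod 547)
11^8 ≡ 419^2 = 175561 ≡ 521 (mod 547)
11^16 ≡ 521^2 = 271441 ≡ 129 (mod 547)
11^32 ≡ 129^2 = 16641 ≡ 231 (mod 547)
11^64 ≡ 231^2 = 53361 ≡ 302 (mod 547)
11^128 ≡ 302^2 = 91204 ≡ 402 (mod 547)
11^256 ≡ 402^2 = 161604 ≡ 239 (mod 547)
11^512 ≡ 239^2 = 57121 ≡ 233 (mod 547)
546 = 512 + 32 + 2 in binary powers of 2.
So 11^546 ≡ 233 · 231 · 121 ≡ 1 (mod 547).
Since the result is 1, base 11 gives no evidence that 547 is composite.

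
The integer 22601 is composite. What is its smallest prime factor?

97

22601 is odd.
Digit sum 11, not divisible by 3.
Ends in 1: not divisible by 5.
7: 22601 = 7·3228 + 5
11: 22601 = 11·2054 + 7
13: 22601 = 13·1738 + 7
17: 22601 = 17·1329 + 8
19: 22601 = 19·1189 + 10
23: 22601 = 23·982 + 15
29: 22601 = 29·779 + 10
31: 22601 = 31·729 + 2
37: 22601 = 37·610 + 31
41: 22601 = 41·551 + 10
43: 22601 = 43·525 + 26
47: 22601 = 47·480 + 41
53: 22601 = 53·426 + 23
59: 22601 = 59·383 + 4
61: 22601 = 61·370 + 31
67: 22601 = 67·337 + 22
71: 22601 = 71·318 + 23
73: 22601 = 73·309 + 44
79: 22601 = 79·286 + 7
83: 22601 = 83·272 + 25
89: 22601 = 89·253 + 84
97: 22601 = 97·233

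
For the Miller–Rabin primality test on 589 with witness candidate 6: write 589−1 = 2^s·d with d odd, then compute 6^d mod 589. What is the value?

216

589 − 1 = 588 = 2^2 · 147, so d = 147.
6^1 ≡ 6 (mod 589)
6^2 ≡ 6^2 = 36 ≡ 36 (mod 589)
6^4 ≡ 36^2 = 1296 ≡ 118 (mod 589)
6^8 ≡ 118^2 = 13924 ≡ 377 (mod 589)
6^16 ≡ 377^2 = 142129 ≡ 180 (mod 589)
6^32 ≡ 180^2 = 32400 ≡ 5 (mod 589)
6^64 ≡ 5^2 = 25 ≡ 25 (mod 589)
6^128 ≡ 25^2 = 625 ≡ 36 (mod 589)
147 = 128 + 16 + 2 + 1 in binary powers of 2.
So 6^147 ≡ 36 · 180 · 36 · 6 ≡ 216 (mod 589).
Squaring chain: 216 → 125; never reaches −1, so base 6 is a Miller–Rabin witness that 589 is composite.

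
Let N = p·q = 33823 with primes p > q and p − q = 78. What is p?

Since p = q + 78, we have 33823 = q(q + 78), so q² + 78q − 33823 = 0.
Discriminant: 78² + 4·33823 = 6084 + 135292 = 141376; √141376 = 376.
q = (−78 + 376)/2 = 149, and p = q + 78 = 227.
Check: 149 · 227 = 33823.

227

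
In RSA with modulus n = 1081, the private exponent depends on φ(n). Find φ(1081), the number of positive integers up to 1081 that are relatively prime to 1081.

Factor: 1081 = 23 · 47.
φ(1081) = (23−1) · (47−1) = 22 · 46 = 1012.

1012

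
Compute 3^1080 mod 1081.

3^1 ≡ 3 (mod 1081)
3^2 ≡ 3^2 = 9 ≡ 9 (mod 1081)
3^4 ≡ 9^2 = 81 ≡ 81 (mod 1081)
3^8 ≡ 81^2 = 6561 ≡ 75 (mod 1081)
3^16 ≡ 75^2 = 5625 ≡ 220 (mod 1081)
3^32 ≡ 220^2 = 48400 ≡ 836 (mod 1081)
3^64 ≡ 836^2 = 698896 ≡ 570 (mod 1081)
3^128 ≡ 570^2 = 324900 ≡ 600 (mod 1081)
3^256 ≡ 600^2 = 360000 ≡ 27 (mod 1081)
3^512 ≡ 27^2 = 729 ≡ 729 (mod 1081)
3^1024 ≡ 729^2 = 531441 ≡ 670 (mod 1081)
1080 = 1024 + 32 + 16 + 8 in binary powers of 2.
So 3^1080 ≡ 670 · 836 · 220 · 75 ≡ 768 (mod 1081).
Since 768 ≠ 1, base 3 is a Fermat witness: 1081 is composite.

768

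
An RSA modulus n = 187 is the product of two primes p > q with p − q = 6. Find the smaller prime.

Since p = q + 6, we have 187 = q(q + 6), so q² + 6q − 187 = 0.
Discriminant: 6² + 4·187 = 36 + 748 = 784; √784 = 28.
q = (−6 + 28)/2 = 11, and p = q + 6 = 17.
Check: 11 · 17 = 187.

11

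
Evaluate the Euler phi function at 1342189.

1305600

Factor: 1342189 = 97 · 101 · 137.
φ(1342189) = (97−1) · (101−1) · (137−1) = 96 · 100 · 136 = 1305600.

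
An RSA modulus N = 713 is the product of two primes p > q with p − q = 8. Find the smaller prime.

23

Since p = q + 8, we have 713 = q(q + 8), so q² + 8q − 713 = 0.
Discriminant: 8² + 4·713 = 64 + 2852 = 2916; √2916 = 54.
q = (−8 + 54)/2 = 23, and p = q + 8 = 31.
Check: 23 · 31 = 713.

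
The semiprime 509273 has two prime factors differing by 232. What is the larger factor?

839

Since p = q + 232, we have 509273 = q(q + 232), so q² + 232q − 509273 = 0.
Discriminant: 232² + 4·509273 = 53824 + 2037092 = 2090916; √2090916 = 1446.
q = (−232 + 1446)/2 = 607, and p = q + 232 = 839.
Check: 607 · 839 = 509273.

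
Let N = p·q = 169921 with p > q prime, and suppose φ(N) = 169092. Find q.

φ(n) = (p−1)(q−1) = n − (p+q) + 1, so p + q = 169921 − 169092 + 1 = 830.
p and q are the roots of t² − 830t + 169921 = 0.
Discriminant: 830² − 4·169921 = 688900 − 679684 = 9216; √9216 = 96.
q = (830 − 96)/2 = 367, p = (830 + 96)/2 = 463.
Check: 367 · 463 = 169921.

367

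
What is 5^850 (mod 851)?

5^1 ≡ 5 (mod 851)
5^2 ≡ 5^2 = 25 ≡ 25 (mod 851)
5^4 ≡ 25^2 = 625 ≡ 625 (mod 851)
5^8 ≡ 625^2 = 390625 ≡ 16 (mod 851)
5^16 ≡ 16^2 = 256 ≡ 256 (mod 851)
5^32 ≡ 256^2 = 65536 ≡ 9 (mod 851)
5^64 ≡ 9^2 = 81 ≡ 81 (mod 851)
5^128 ≡ 81^2 = 6561 ≡ 604 (mod 851)
5^256 ≡ 604^2 = 364816 ≡ 588 (mod 851)
5^512 ≡ 588^2 = 345744 ≡ 238 (mod 851)
850 = 512 + 256 + 64 + 16 + 2 in binary powers of 2.
So 5^850 ≡ 238 · 588 · 81 · 256 · 25 ≡ 818 (mod 851).
Since 818 ≠ 1, base 5 is a Fermat witness: 851 is composite.

818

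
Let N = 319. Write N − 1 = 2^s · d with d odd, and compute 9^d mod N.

319 − 1 = 318 = 2^1 · 159, so d = 159.
9^1 ≡ 9 (mod 319)
9^2 ≡ 9^2 = 81 ≡ 81 (mod 319)
9^4 ≡ 81^2 = 6561 ≡ 181 (mod 319)
9^8 ≡ 181^2 = 32761 ≡ 223 (mod 319)
9^16 ≡ 223^2 = 49729 ≡ 284 (mod 319)
9^32 ≡ 284^2 = 80656 ≡ 268 (mod 319)
9^64 ≡ 268^2 = 71824 ≡ 49 (mod 319)
9^128 ≡ 49^2 = 2401 ≡ 168 (mod 319)
159 = 128 + 16 + 8 + 4 + 2 + 1 in binary powers of 2.
So 9^159 ≡ 168 · 284 · 223 · 181 · 81 · 9 ≡ 5 (mod 319).
Squaring chain: 5; never reaches −1, so base 9 is a Miller–Rabin witness that 319 is composite.

5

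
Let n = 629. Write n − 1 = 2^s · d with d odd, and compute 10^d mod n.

232

629 − 1 = 628 = 2^2 · 157, so d = 157.
10^1 ≡ 10 (mod 629)
10^2 ≡ 10^2 = 100 ≡ 100 (mod 629)
10^4 ≡ 100^2 = 10000 ≡ 565 (mod 629)
10^8 ≡ 565^2 = 319225 ≡ 322 (mod 629)
10^16 ≡ 322^2 = 103684 ≡ 528 (mod 629)
10^32 ≡ 528^2 = 278784 ≡ 137 (mod 629)
10^64 ≡ 137^2 = 18769 ≡ 528 (mod 629)
10^128 ≡ 528^2 = 278784 ≡ 137 (mod 629)
157 = 128 + 16 + 8 + 4 + 1 in binary powers of 2.
So 10^157 ≡ 137 · 528 · 322 · 565 · 10 ≡ 232 (mod 629).
Squaring chain: 232 → 359; never reaches −1, so base 10 is a Miller–Rabin witness that 629 is composite.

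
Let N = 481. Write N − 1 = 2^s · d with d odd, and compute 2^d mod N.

481 − 1 = 480 = 2^5 · 15, so d = 15.
2^1 ≡ 2 (mod 481)
2^2 ≡ 2^2 = 4 ≡ 4 (mod 481)
2^4 ≡ 4^2 = 16 ≡ 16 (mod 481)
2^8 ≡ 16^2 = 256 ≡ 256 (mod 481)
15 = 8 + 4 + 2 + 1 in binary powers of 2.
So 2^15 ≡ 256 · 16 · 4 · 2 ≡ 60 (mod 481).
Squaring chain: 60 → 233 → 417 → 248 → 417; never reaches −1, so base 2 is a Miller–Rabin witness that 481 is composite.

60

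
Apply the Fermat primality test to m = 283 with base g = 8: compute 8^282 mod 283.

8^1 ≡ 8 (mod 283)
8^2 ≡ 8^2 = 64 ≡ 64 (mod 283)
8^4 ≡ 64^2 = 4096 ≡ 134 (mod 283)
8^8 ≡ 134^2 = 17956 ≡ 127 (mod 283)
8^16 ≡ 127^2 = 16129 ≡ 281 (mod 283)
8^32 ≡ 281^2 = 78961 ≡ 4 (mod 283)
8^64 ≡ 4^2 = 16 ≡ 16 (mod 283)
8^128 ≡ 16^2 = 256 ≡ 256 (mod 283)
8^256 ≡ 256^2 = 65536 ≡ 163 (mod 283)
282 = 256 + 16 + 8 + 2 in binary powers of 2.
So 8^282 ≡ 163 · 281 · 127 · 64 ≡ 1 (mod 283).
Since the result is 1, base 8 gives no evidence that 283 is composite.

1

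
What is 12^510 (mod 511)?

12^1 ≡ 12 (mod 511)
12^2 ≡ 12^2 = 144 ≡ 144 (mod 511)
12^4 ≡ 144^2 = 20736 ≡ 296 (mod 511)
12^8 ≡ 296^2 = 87616 ≡ 235 (mod 511)
12^16 ≡ 235^2 = 55225 ≡ 37 (mod 511)
12^32 ≡ 37^2 = 1369 ≡ 347 (mod 511)
12^64 ≡ 347^2 = 120409 ≡ 324 (mod 511)
12^128 ≡ 324^2 = 104976 ≡ 221 (mod 511)
12^256 ≡ 221^2 = 48841 ≡ 296 (mod 511)
510 = 256 + 128 + 64 + 32 + 16 + 8 + 4 + 2 in binary powers of 2.
So 12^510 ≡ 296 · 221 · 324 · 347 · 37 · 235 · 296 · 144 ≡ 211 (mod 511).
Since 211 ≠ 1, base 12 is a Fermat witness: 511 is composite.

211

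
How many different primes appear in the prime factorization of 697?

2

697 = 17 · 41
697 = 17 · 41, which has 2 distinct prime factors.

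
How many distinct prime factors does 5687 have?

5687 = 11^2 · 47
5687 = 11^2 · 47, which has 2 distinct prime factors.

2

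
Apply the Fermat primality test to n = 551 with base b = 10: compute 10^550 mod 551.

10^1 ≡ 10 (mod 551)
10^2 ≡ 10^2 = 100 ≡ 100 (mod 551)
10^4 ≡ 100^2 = 10000 ≡ 82 (mod 551)
10^8 ≡ 82^2 = 6724 ≡ 112 (mod 551)
10^16 ≡ 112^2 = 12544 ≡ 422 (mod 551)
10^32 ≡ 422^2 = 178084 ≡ 111 (mod 551)
10^64 ≡ 111^2 = 12321 ≡ 199 (mod 551)
10^128 ≡ 199^2 = 39601 ≡ 480 (mod 551)
10^256 ≡ 480^2 = 230400 ≡ 82 (mod 551)
10^512 ≡ 82^2 = 6724 ≡ 112 (mod 551)
550 = 512 + 32 + 4 + 2 in binary powers of 2.
So 10^550 ≡ 112 · 111 · 82 · 100 ≡ 237 (mod 551).
Since 237 ≠ 1, base 10 is a Fermat witness: 551 is composite.

237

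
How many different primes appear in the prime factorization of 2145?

4

2145 = 3 · 715
715 = 5 · 143
143 = 11 · 13
2145 = 3 · 5 · 11 · 13, which has 4 distinct prime factors.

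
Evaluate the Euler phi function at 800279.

Factor: 800279 = 41 · 131 · 149.
φ(800279) = (41−1) · (131−1) · (149−1) = 40 · 130 · 148 = 769600.

769600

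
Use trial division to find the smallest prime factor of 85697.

85697 is odd.
Digit sum 35, not divisible by 3.
Ends in 7: not divisible by 5.
7: 85697 = 7·12242 + 3
11: 85697 = 11·7790 + 7
13: 85697 = 13·6592 + 1
17: 85697 = 17·5041

17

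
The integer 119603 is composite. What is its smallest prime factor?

11

119603 is odd.
Digit sum 20, not divisible by 3.
Ends in 3: not divisible by 5.
7: 119603 = 7·17086 + 1
11: 119603 = 11·10873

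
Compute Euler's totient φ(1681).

1640

Factor: 1681 = 41^2.
φ(1681) = 41^1·(41−1) = 1640.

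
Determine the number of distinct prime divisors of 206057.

3

206057 = 17^2 · 713
713 = 23 · 31
206057 = 17^2 · 23 · 31, which has 3 distinct prime factors.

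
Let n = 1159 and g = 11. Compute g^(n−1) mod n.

609

11^1 ≡ 11 (mod 1159)
11^2 ≡ 11^2 = 121 ≡ 121 (mod 1159)
11^4 ≡ 121^2 = 14641 ≡ 733 (mod 1159)
11^8 ≡ 733^2 = 537289 ≡ 672 (mod 1159)
11^16 ≡ 672^2 = 451584 ≡ 733 (mod 1159)
11^32 ≡ 733^2 = 537289 ≡ 672 (mod 1159)
11^64 ≡ 672^2 = 451584 ≡ 733 (mod 1159)
11^128 ≡ 733^2 = 537289 ≡ 672 (mod 1159)
11^256 ≡ 672^2 = 451584 ≡ 733 (mod 1159)
11^512 ≡ 733^2 = 537289 ≡ 672 (mod 1159)
11^1024 ≡ 672^2 = 451584 ≡ 733 (mod 1159)
1158 = 1024 + 128 + 4 + 2 in binary powers of 2.
So 11^1158 ≡ 733 · 672 · 733 · 121 ≡ 609 (mod 1159).
Since 609 ≠ 1, base 11 is a Fermat witness: 1159 is composite.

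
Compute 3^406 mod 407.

256

3^1 ≡ 3 (mod 407)
3^2 ≡ 3^2 = 9 ≡ 9 (mod 407)
3^4 ≡ 9^2 = 81 ≡ 81 (mod 407)
3^8 ≡ 81^2 = 6561 ≡ 49 (mod 407)
3^16 ≡ 49^2 = 2401 ≡ 366 (mod 407)
3^32 ≡ 366^2 = 133956 ≡ 53 (mod 407)
3^64 ≡ 53^2 = 2809 ≡ 367 (mod 407)
3^128 ≡ 367^2 = 134689 ≡ 379 (mod 407)
3^256 ≡ 379^2 = 143641 ≡ 377 (mod 407)
406 = 256 + 128 + 16 + 4 + 2 in binary powers of 2.
So 3^406 ≡ 377 · 379 · 366 · 81 · 9 ≡ 256 (mod 407).
Since 256 ≠ 1, base 3 is a Fermat witness: 407 is composite.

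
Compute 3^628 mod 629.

3^1 ≡ 3 (mod 629)
3^2 ≡ 3^2 = 9 ≡ 9 (mod 629)
3^4 ≡ 9^2 = 81 ≡ 81 (mod 629)
3^8 ≡ 81^2 = 6561 ≡ 271 (mod 629)
3^16 ≡ 271^2 = 73441 ≡ 477 (mod 629)
3^32 ≡ 477^2 = 227529 ≡ 460 (mod 629)
3^64 ≡ 460^2 = 211600 ≡ 256 (mod 629)
3^128 ≡ 256^2 = 65536 ≡ 120 (mod 629)
3^256 ≡ 120^2 = 14400 ≡ 562 (mod 629)
3^512 ≡ 562^2 = 315844 ≡ 86 (mod 629)
628 = 512 + 64 + 32 + 16 + 4 in binary powers of 2.
So 3^628 ≡ 86 · 256 · 460 · 477 · 81 ≡ 625 (mod 629).
Since 625 ≠ 1, base 3 is a Fermat witness: 629 is composite.

625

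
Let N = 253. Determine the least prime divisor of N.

253 is odd.
Digit sum 10, not divisible by 3.
Ends in 3: not divisible by 5.
7: 253 = 7·36 + 1
11: 253 = 11·23

11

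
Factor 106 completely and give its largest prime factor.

106 = 2 · 53
53 is prime.
So 106 = 2 · 53; the largest prime factor is 53.

53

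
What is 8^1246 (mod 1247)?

173

8^1 ≡ 8 (mod 1247)
8^2 ≡ 8^2 = 64 ≡ 64 (mod 1247)
8^4 ≡ 64^2 = 4096 ≡ 355 (mod 1247)
8^8 ≡ 355^2 = 126025 ≡ 78 (mod 1247)
8^16 ≡ 78^2 = 6084 ≡ 1096 (mod 1247)
8^32 ≡ 1096^2 = 1201216 ≡ 355 (mod 1247)
8^64 ≡ 355^2 = 126025 ≡ 78 (mod 1247)
8^128 ≡ 78^2 = 6084 ≡ 1096 (mod 1247)
8^256 ≡ 1096^2 = 1201216 ≡ 355 (mod 1247)
8^512 ≡ 355^2 = 126025 ≡ 78 (mod 1247)
8^1024 ≡ 78^2 = 6084 ≡ 1096 (mod 1247)
1246 = 1024 + 128 + 64 + 16 + 8 + 4 + 2 in binary powers of 2.
So 8^1246 ≡ 1096 · 1096 · 78 · 1096 · 78 · 355 · 64 ≡ 173 (mod 1247).
Since 173 ≠ 1, base 8 is a Fermat witness: 1247 is composite.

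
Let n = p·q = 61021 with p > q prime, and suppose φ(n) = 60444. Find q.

φ(n) = (p−1)(q−1) = n − (p+q) + 1, so p + q = 61021 − 60444 + 1 = 578.
p and q are the roots of t² − 578t + 61021 = 0.
Discriminant: 578² − 4·61021 = 334084 − 244084 = 90000; √90000 = 300.
q = (578 − 300)/2 = 139, p = (578 + 300)/2 = 439.
Check: 139 · 439 = 61021.

139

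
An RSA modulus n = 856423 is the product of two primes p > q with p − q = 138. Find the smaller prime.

859

Since p = q + 138, we have 856423 = q(q + 138), so q² + 138q − 856423 = 0.
Discriminant: 138² + 4·856423 = 19044 + 3425692 = 3444736; √3444736 = 1856.
q = (−138 + 1856)/2 = 859, and p = q + 138 = 997.
Check: 859 · 997 = 856423.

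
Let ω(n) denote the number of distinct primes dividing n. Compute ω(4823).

3

4823 = 7 · 689
689 = 13 · 53
4823 = 7 · 13 · 53, which has 3 distinct prime factors.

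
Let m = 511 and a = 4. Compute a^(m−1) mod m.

8

4^1 ≡ 4 (mod 511)
4^2 ≡ 4^2 = 16 ≡ 16 (mod 511)
4^4 ≡ 16^2 = 256 ≡ 256 (mod 511)
4^8 ≡ 256^2 = 65536 ≡ 128 (mod 511)
4^16 ≡ 128^2 = 16384 ≡ 32 (mod 511)
4^32 ≡ 32^2 = 1024 ≡ 2 (mod 511)
4^64 ≡ 2^2 = 4 ≡ 4 (mod 511)
4^128 ≡ 4^2 = 16 ≡ 16 (mod 511)
4^256 ≡ 16^2 = 256 ≡ 256 (mod 511)
510 = 256 + 128 + 64 + 32 + 16 + 8 + 4 + 2 in binary powers of 2.
So 4^510 ≡ 256 · 16 · 4 · 2 · 32 · 128 · 256 · 16 ≡ 8 (mod 511).
Since 8 ≠ 1, base 4 is a Fermat witness: 511 is composite.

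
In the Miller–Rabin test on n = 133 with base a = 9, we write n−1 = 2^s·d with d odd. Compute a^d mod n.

133 − 1 = 132 = 2^2 · 33, so d = 33.
9^1 ≡ 9 (mod 133)
9^2 ≡ 9^2 = 81 ≡ 81 (mod 133)
9^4 ≡ 81^2 = 6561 ≡ 44 (mod 133)
9^8 ≡ 44^2 = 1936 ≡ 74 (mod 133)
9^16 ≡ 74^2 = 5476 ≡ 23 (mod 133)
9^32 ≡ 23^2 = 529 ≡ 130 (mod 133)
33 = 32 + 1 in binary powers of 2.
So 9^33 ≡ 130 · 9 ≡ 106 (mod 133).
Squaring chain: 106 → 64; never reaches −1, so base 9 is a Miller–Rabin witness that 133 is composite.

106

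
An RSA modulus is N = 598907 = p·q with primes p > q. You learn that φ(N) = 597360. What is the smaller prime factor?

φ(n) = (p−1)(q−1) = n − (p+q) + 1, so p + q = 598907 − 597360 + 1 = 1548.
p and q are the roots of t² − 1548t + 598907 = 0.
Discriminant: 1548² − 4·598907 = 2396304 − 2395628 = 676; √676 = 26.
q = (1548 − 26)/2 = 761, p = (1548 + 26)/2 = 787.
Check: 761 · 787 = 598907.

761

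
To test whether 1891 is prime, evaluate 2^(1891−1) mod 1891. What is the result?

2^1 ≡ 2 (mod 1891)
2^2 ≡ 2^2 = 4 ≡ 4 (mod 1891)
2^4 ≡ 4^2 = 16 ≡ 16 (mod 1891)
2^8 ≡ 16^2 = 256 ≡ 256 (mod 1891)
2^16 ≡ 256^2 = 65536 ≡ 1242 (mod 1891)
2^32 ≡ 1242^2 = 1542564 ≡ 1399 (mod 1891)
2^64 ≡ 1399^2 = 1957201 ≡ 16 (mod 1891)
2^128 ≡ 16^2 = 256 ≡ 256 (mod 1891)
2^256 ≡ 256^2 = 65536 ≡ 1242 (mod 1891)
2^512 ≡ 1242^2 = 1542564 ≡ 1399 (mod 1891)
2^1024 ≡ 1399^2 = 1957201 ≡ 16 (mod 1891)
1890 = 1024 + 512 + 256 + 64 + 32 + 2 in binary powers of 2.
So 2^1890 ≡ 16 · 1399 · 1242 · 16 · 1399 · 4 ≡ 1768 (mod 1891).
Since 1768 ≠ 1, base 2 is a Fermat witness: 1891 is composite.

1768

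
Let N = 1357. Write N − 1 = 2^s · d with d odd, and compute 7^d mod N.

1357 − 1 = 1356 = 2^2 · 339, so d = 339.
7^1 ≡ 7 (mod 1357)
7^2 ≡ 7^2 = 49 ≡ 49 (mod 1357)
7^4 ≡ 49^2 = 2401 ≡ 1044 (mod 1357)
7^8 ≡ 1044^2 = 1089936 ≡ 265 (mod 1357)
7^16 ≡ 265^2 = 70225 ≡ 1018 (mod 1357)
7^32 ≡ 1018^2 = 1036324 ≡ 933 (mod 1357)
7^64 ≡ 933^2 = 870489 ≡ 652 (mod 1357)
7^128 ≡ 652^2 = 425104 ≡ 363 (mod 1357)
7^256 ≡ 363^2 = 131769 ≡ 140 (mod 1357)
339 = 256 + 64 + 16 + 2 + 1 in binary powers of 2.
So 7^339 ≡ 140 · 652 · 1018 · 49 · 7 ≡ 84 (mod 1357).
Squaring chain: 84 → 271; never reaches −1, so base 7 is a Miller–Rabin witness that 1357 is composite.

84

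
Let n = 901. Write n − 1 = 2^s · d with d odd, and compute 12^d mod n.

352

901 − 1 = 900 = 2^2 · 225, so d = 225.
12^1 ≡ 12 (mod 901)
12^2 ≡ 12^2 = 144 ≡ 144 (mod 901)
12^4 ≡ 144^2 = 20736 ≡ 13 (mod 901)
12^8 ≡ 13^2 = 169 ≡ 169 (mod 901)
12^16 ≡ 169^2 = 28561 ≡ 630 (mod 901)
12^32 ≡ 630^2 = 396900 ≡ 460 (mod 901)
12^64 ≡ 460^2 = 211600 ≡ 766 (mod 901)
12^128 ≡ 766^2 = 586756 ≡ 205 (mod 901)
225 = 128 + 64 + 32 + 1 in binary powers of 2.
So 12^225 ≡ 205 · 766 · 460 · 12 ≡ 352 (mod 901).
Squaring chain: 352 → 467; never reaches −1, so base 12 is a Miller–Rabin witness that 901 is composite.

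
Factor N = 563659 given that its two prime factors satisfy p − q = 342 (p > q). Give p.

Since p = q + 342, we have 563659 = q(q + 342), so q² + 342q − 563659 = 0.
Discriminant: 342² + 4·563659 = 116964 + 2254636 = 2371600; √2371600 = 1540.
q = (−342 + 1540)/2 = 599, and p = q + 342 = 941.
Check: 599 · 941 = 563659.

941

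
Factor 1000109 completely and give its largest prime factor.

67

1000109 = 11 · 90919
90919 = 23 · 3953
3953 = 59 · 67
67 is prime.
So 1000109 = 11 · 23 · 59 · 67; the largest prime factor is 67.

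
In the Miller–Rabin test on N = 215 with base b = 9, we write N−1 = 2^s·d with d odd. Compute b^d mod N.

124

215 − 1 = 214 = 2^1 · 107, so d = 107.
9^1 ≡ 9 (mod 215)
9^2 ≡ 9^2 = 81 ≡ 81 (mod 215)
9^4 ≡ 81^2 = 6561 ≡ 111 (mod 215)
9^8 ≡ 111^2 = 12321 ≡ 66 (mod 215)
9^16 ≡ 66^2 = 4356 ≡ 56 (mod 215)
9^32 ≡ 56^2 = 3136 ≡ 126 (mod 215)
9^64 ≡ 126^2 = 15876 ≡ 181 (mod 215)
107 = 64 + 32 + 8 + 2 + 1 in binary powers of 2.
So 9^107 ≡ 181 · 126 · 66 · 81 · 9 ≡ 124 (mod 215).
Squaring chain: 124; never reaches −1, so base 9 is a Miller–Rabin witness that 215 is composite.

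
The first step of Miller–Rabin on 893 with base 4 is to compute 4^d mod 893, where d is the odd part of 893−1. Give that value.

747

893 − 1 = 892 = 2^2 · 223, so d = 223.
4^1 ≡ 4 (mod 893)
4^2 ≡ 4^2 = 16 ≡ 16 (mod 893)
4^4 ≡ 16^2 = 256 ≡ 256 (mod 893)
4^8 ≡ 256^2 = 65536 ≡ 347 (mod 893)
4^16 ≡ 347^2 = 120409 ≡ 747 (mod 893)
4^32 ≡ 747^2 = 558009 ≡ 777 (mod 893)
4^64 ≡ 777^2 = 603729 ≡ 61 (mod 893)
4^128 ≡ 61^2 = 3721 ≡ 149 (mod 893)
223 = 128 + 64 + 16 + 8 + 4 + 2 + 1 in binary powers of 2.
So 4^223 ≡ 149 · 61 · 747 · 347 · 256 · 16 · 4 ≡ 747 (mod 893).
Squaring chain: 747 → 777; never reaches −1, so base 4 is a Miller–Rabin witness that 893 is composite.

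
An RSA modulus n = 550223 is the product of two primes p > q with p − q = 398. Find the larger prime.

967

Since p = q + 398, we have 550223 = q(q + 398), so q² + 398q − 550223 = 0.
Discriminant: 398² + 4·550223 = 158404 + 2200892 = 2359296; √2359296 = 1536.
q = (−398 + 1536)/2 = 569, and p = q + 398 = 967.
Check: 569 · 967 = 550223.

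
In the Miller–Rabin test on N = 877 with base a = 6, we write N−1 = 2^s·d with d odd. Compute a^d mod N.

726

877 − 1 = 876 = 2^2 · 219, so d = 219.
6^1 ≡ 6 (mod 877)
6^2 ≡ 6^2 = 36 ≡ 36 (mod 877)
6^4 ≡ 36^2 = 1296 ≡ 419 (mod 877)
6^8 ≡ 419^2 = 175561 ≡ 161 (mod 877)
6^16 ≡ 161^2 = 25921 ≡ 488 (mod 877)
6^32 ≡ 488^2 = 238144 ≡ 477 (mod 877)
6^64 ≡ 477^2 = 227529 ≡ 386 (mod 877)
6^128 ≡ 386^2 = 148996 ≡ 783 (mod 877)
219 = 128 + 64 + 16 + 8 + 2 + 1 in binary powers of 2.
So 6^219 ≡ 783 · 386 · 488 · 161 · 36 · 6 ≡ 726 (mod 877).
Squaring chain: 726 → 876; reaches −1, so base 6 does not prove 877 composite.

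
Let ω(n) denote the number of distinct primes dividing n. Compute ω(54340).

54340 = 2^2 · 13585
13585 = 5 · 2717
2717 = 11 · 247
247 = 13 · 19
54340 = 2^2 · 5 · 11 · 13 · 19, which has 5 distinct prime factors.

5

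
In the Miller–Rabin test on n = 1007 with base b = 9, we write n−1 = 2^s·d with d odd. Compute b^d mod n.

1007 − 1 = 1006 = 2^1 · 503, so d = 503.
9^1 ≡ 9 (mod 1007)
9^2 ≡ 9^2 = 81 ≡ 81 (mod 1007)
9^4 ≡ 81^2 = 6561 ≡ 519 (mod 1007)
9^8 ≡ 519^2 = 269361 ≡ 492 (mod 1007)
9^16 ≡ 492^2 = 242064 ≡ 384 (mod 1007)
9^32 ≡ 384^2 = 147456 ≡ 434 (mod 1007)
9^64 ≡ 434^2 = 188356 ≡ 47 (mod 1007)
9^128 ≡ 47^2 = 2209 ≡ 195 (mod 1007)
9^256 ≡ 195^2 = 38025 ≡ 766 (mod 1007)
503 = 256 + 128 + 64 + 32 + 16 + 4 + 2 + 1 in binary powers of 2.
So 9^503 ≡ 766 · 195 · 47 · 434 · 384 · 519 · 81 · 9 ≡ 188 (mod 1007).
Squaring chain: 188; never reaches −1, so base 9 is a Miller–Rabin witness that 1007 is composite.

188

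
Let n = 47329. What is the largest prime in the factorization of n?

53

47329 = 19 · 2491
2491 = 47 · 53
53 is prime.
So 47329 = 19 · 47 · 53; the largest prime factor is 53.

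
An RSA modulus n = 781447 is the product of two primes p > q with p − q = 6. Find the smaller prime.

881

Since p = q + 6, we have 781447 = q(q + 6), so q² + 6q − 781447 = 0.
Discriminant: 6² + 4·781447 = 36 + 3125788 = 3125824; √3125824 = 1768.
q = (−6 + 1768)/2 = 881, and p = q + 6 = 887.
Check: 881 · 887 = 781447.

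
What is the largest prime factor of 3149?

3149 = 47 · 67
67 is prime.
So 3149 = 47 · 67; the largest prime factor is 67.

67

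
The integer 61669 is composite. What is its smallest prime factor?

83

61669 is odd.
Digit sum 28, not divisible by 3.
Ends in 9: not divisible by 5.
7: 61669 = 7·8809 + 6
11: 61669 = 11·5606 + 3
13: 61669 = 13·4743 + 10
17: 61669 = 17·3627 + 10
19: 61669 = 19·3245 + 14
23: 61669 = 23·2681 + 6
29: 61669 = 29·2126 + 15
31: 61669 = 31·1989 + 10
37: 61669 = 37·1666 + 27
41: 61669 = 41·1504 + 5
43: 61669 = 43·1434 + 7
47: 61669 = 47·1312 + 5
53: 61669 = 53·1163 + 30
59: 61669 = 59·1045 + 14
61: 61669 = 61·1010 + 59
67: 61669 = 67·920 + 29
71: 61669 = 71·868 + 41
73: 61669 = 73·844 + 57
79: 61669 = 79·780 + 49
83: 61669 = 83·743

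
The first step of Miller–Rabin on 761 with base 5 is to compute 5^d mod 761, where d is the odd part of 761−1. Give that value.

761 − 1 = 760 = 2^3 · 95, so d = 95.
5^1 ≡ 5 (mod 761)
5^2 ≡ 5^2 = 25 ≡ 25 (mod 761)
5^4 ≡ 25^2 = 625 ≡ 625 (mod 761)
5^8 ≡ 625^2 = 390625 ≡ 232 (mod 761)
5^16 ≡ 232^2 = 53824 ≡ 554 (mod 761)
5^32 ≡ 554^2 = 306916 ≡ 233 (mod 761)
5^64 ≡ 233^2 = 54289 ≡ 258 (mod 761)
95 = 64 + 16 + 8 + 4 + 2 + 1 in binary powers of 2.
So 5^95 ≡ 258 · 554 · 232 · 625 · 25 · 5 ≡ 760 (mod 761).
Since 5^d ≡ 760 (mod 761), base 5 does not prove 761 composite.

760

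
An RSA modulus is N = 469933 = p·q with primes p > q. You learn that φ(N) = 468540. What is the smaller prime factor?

571

φ(n) = (p−1)(q−1) = n − (p+q) + 1, so p + q = 469933 − 468540 + 1 = 1394.
p and q are the roots of t² − 1394t + 469933 = 0.
Discriminant: 1394² − 4·469933 = 1943236 − 1879732 = 63504; √63504 = 252.
q = (1394 − 252)/2 = 571, p = (1394 + 252)/2 = 823.
Check: 571 · 823 = 469933.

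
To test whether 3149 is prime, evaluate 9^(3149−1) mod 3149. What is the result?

2493

9^1 ≡ 9 (mod 3149)
9^2 ≡ 9^2 = 81 ≡ 81 (mod 3149)
9^4 ≡ 81^2 = 6561 ≡ 263 (mod 3149)
9^8 ≡ 263^2 = 69169 ≡ 3040 (mod 3149)
9^16 ≡ 3040^2 = 9241600 ≡ 2434 (mod 3149)
9^32 ≡ 2434^2 = 5924356 ≡ 1087 (mod 3149)
9^64 ≡ 1087^2 = 1181569 ≡ 694 (mod 3149)
9^128 ≡ 694^2 = 481636 ≡ 2988 (mod 3149)
9^256 ≡ 2988^2 = 8928144 ≡ 729 (mod 3149)
9^512 ≡ 729^2 = 531441 ≡ 2409 (mod 3149)
9^1024 ≡ 2409^2 = 5803281 ≡ 2823 (mod 3149)
9^2048 ≡ 2823^2 = 7969329 ≡ 2359 (mod 3149)
3148 = 2048 + 1024 + 64 + 8 + 4 in binary powers of 2.
So 9^3148 ≡ 2359 · 2823 · 694 · 3040 · 263 ≡ 2493 (mod 3149).
Since 2493 ≠ 1, base 9 is a Fermat witness: 3149 is composite.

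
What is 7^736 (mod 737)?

301

7^1 ≡ 7 (mod 737)
7^2 ≡ 7^2 = 49 ≡ 49 (mod 737)
7^4 ≡ 49^2 = 2401 ≡ 190 (mod 737)
7^8 ≡ 190^2 = 36100 ≡ 724 (mod 737)
7^16 ≡ 724^2 = 524176 ≡ 169 (mod 737)
7^32 ≡ 169^2 = 28561 ≡ 555 (mod 737)
7^64 ≡ 555^2 = 308025 ≡ 696 (mod 737)
7^128 ≡ 696^2 = 484416 ≡ 207 (mod 737)
7^256 ≡ 207^2 = 42849 ≡ 103 (mod 737)
7^512 ≡ 103^2 = 10609 ≡ 291 (mod 737)
736 = 512 + 128 + 64 + 32 in binary powers of 2.
So 7^736 ≡ 291 · 207 · 696 · 555 ≡ 301 (mod 737).
Since 301 ≠ 1, base 7 is a Fermat witness: 737 is composite.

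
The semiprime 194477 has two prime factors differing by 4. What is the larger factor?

443

Since p = q + 4, we have 194477 = q(q + 4), so q² + 4q − 194477 = 0.
Discriminant: 4² + 4·194477 = 16 + 777908 = 777924; √777924 = 882.
q = (−4 + 882)/2 = 439, and p = q + 4 = 443.
Check: 439 · 443 = 194477.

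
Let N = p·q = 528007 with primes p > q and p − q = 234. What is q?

Since p = q + 234, we have 528007 = q(q + 234), so q² + 234q − 528007 = 0.
Discriminant: 234² + 4·528007 = 54756 + 2112028 = 2166784; √2166784 = 1472.
q = (−234 + 1472)/2 = 619, and p = q + 234 = 853.
Check: 619 · 853 = 528007.

619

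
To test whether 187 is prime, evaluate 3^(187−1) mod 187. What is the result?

25

3^1 ≡ 3 (mod 187)
3^2 ≡ 3^2 = 9 ≡ 9 (mod 187)
3^4 ≡ 9^2 = 81 ≡ 81 (mod 187)
3^8 ≡ 81^2 = 6561 ≡ 16 (mod 187)
3^16 ≡ 16^2 = 256 ≡ 69 (mod 187)
3^32 ≡ 69^2 = 4761 ≡ 86 (mod 187)
3^64 ≡ 86^2 = 7396 ≡ 103 (mod 187)
3^128 ≡ 103^2 = 10609 ≡ 137 (mod 187)
186 = 128 + 32 + 16 + 8 + 2 in binary powers of 2.
So 3^186 ≡ 137 · 86 · 69 · 16 · 9 ≡ 25 (mod 187).
Since 25 ≠ 1, base 3 is a Fermat witness: 187 is composite.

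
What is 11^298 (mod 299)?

11^1 ≡ 11 (mod 299)
11^2 ≡ 11^2 = 121 ≡ 121 (mod 299)
11^4 ≡ 121^2 = 14641 ≡ 289 (mod 299)
11^8 ≡ 289^2 = 83521 ≡ 100 (mod 299)
11^16 ≡ 100^2 = 10000 ≡ 133 (mod 299)
11^32 ≡ 133^2 = 17689 ≡ 48 (mod 299)
11^64 ≡ 48^2 = 2304 ≡ 211 (mod 299)
11^128 ≡ 211^2 = 44521 ≡ 269 (mod 299)
11^256 ≡ 269^2 = 72361 ≡ 3 (mod 299)
298 = 256 + 32 + 8 + 2 in binary powers of 2.
So 11^298 ≡ 3 · 48 · 100 · 121 ≡ 127 (mod 299).
Since 127 ≠ 1, base 11 is a Fermat witness: 299 is composite.

127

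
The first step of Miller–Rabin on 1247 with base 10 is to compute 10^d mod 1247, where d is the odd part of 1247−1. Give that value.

423

1247 − 1 = 1246 = 2^1 · 623, so d = 623.
10^1 ≡ 10 (mod 1247)
10^2 ≡ 10^2 = 100 ≡ 100 (mod 1247)
10^4 ≡ 100^2 = 10000 ≡ 24 (mod 1247)
10^8 ≡ 24^2 = 576 ≡ 576 (mod 1247)
10^16 ≡ 576^2 = 331776 ≡ 74 (mod 1247)
10^32 ≡ 74^2 = 5476 ≡ 488 (mod 1247)
10^64 ≡ 488^2 = 238144 ≡ 1214 (mod 1247)
10^128 ≡ 1214^2 = 1473796 ≡ 1089 (mod 1247)
10^256 ≡ 1089^2 = 1185921 ≡ 24 (mod 1247)
10^512 ≡ 24^2 = 576 ≡ 576 (mod 1247)
623 = 512 + 64 + 32 + 8 + 4 + 2 + 1 in binary powers of 2.
So 10^623 ≡ 576 · 1214 · 488 · 576 · 24 · 100 · 10 ≡ 423 (mod 1247).
Squaring chain: 423; never reaches −1, so base 10 is a Miller–Rabin witness that 1247 is composite.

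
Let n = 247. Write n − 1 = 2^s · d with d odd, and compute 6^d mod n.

125

247 − 1 = 246 = 2^1 · 123, so d = 123.
6^1 ≡ 6 (mod 247)
6^2 ≡ 6^2 = 36 ≡ 36 (mod 247)
6^4 ≡ 36^2 = 1296 ≡ 61 (mod 247)
6^8 ≡ 61^2 = 3721 ≡ 16 (mod 247)
6^16 ≡ 16^2 = 256 ≡ 9 (mod 247)
6^32 ≡ 9^2 = 81 ≡ 81 (mod 247)
6^64 ≡ 81^2 = 6561 ≡ 139 (mod 247)
123 = 64 + 32 + 16 + 8 + 2 + 1 in binary powers of 2.
So 6^123 ≡ 139 · 81 · 9 · 16 · 36 · 6 ≡ 125 (mod 247).
Squaring chain: 125; never reaches −1, so base 6 is a Miller–Rabin witness that 247 is composite.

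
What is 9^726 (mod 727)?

1

9^1 ≡ 9 (mod 727)
9^2 ≡ 9^2 = 81 ≡ 81 (mod 727)
9^4 ≡ 81^2 = 6561 ≡ 18 (mod 727)
9^8 ≡ 18^2 = 324 ≡ 324 (mod 727)
9^16 ≡ 324^2 = 104976 ≡ 288 (mod 727)
9^32 ≡ 288^2 = 82944 ≡ 66 (mod 727)
9^64 ≡ 66^2 = 4356 ≡ 721 (mod 727)
9^128 ≡ 721^2 = 519841 ≡ 36 (mod 727)
9^256 ≡ 36^2 = 1296 ≡ 569 (mod 727)
9^512 ≡ 569^2 = 323761 ≡ 246 (mod 727)
726 = 512 + 128 + 64 + 16 + 4 + 2 in binary powers of 2.
So 9^726 ≡ 246 · 36 · 721 · 288 · 18 · 81 ≡ 1 (mod 727).
Since the result is 1, base 9 gives no evidence that 727 is composite.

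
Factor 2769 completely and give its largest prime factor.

2769 = 3 · 923
923 = 13 · 71
71 is prime.
So 2769 = 3 · 13 · 71; the largest prime factor is 71.

71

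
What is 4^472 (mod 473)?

236

4^1 ≡ 4 (mod 473)
4^2 ≡ 4^2 = 16 ≡ 16 (mod 473)
4^4 ≡ 16^2 = 256 ≡ 256 (mod 473)
4^8 ≡ 256^2 = 65536 ≡ 262 (mod 473)
4^16 ≡ 262^2 = 68644 ≡ 59 (mod 473)
4^32 ≡ 59^2 = 3481 ≡ 170 (mod 473)
4^64 ≡ 170^2 = 28900 ≡ 47 (mod 473)
4^128 ≡ 47^2 = 2209 ≡ 317 (mod 473)
4^256 ≡ 317^2 = 100489 ≡ 213 (mod 473)
472 = 256 + 128 + 64 + 16 + 8 in binary powers of 2.
So 4^472 ≡ 213 · 317 · 47 · 59 · 262 ≡ 236 (mod 473).
Since 236 ≠ 1, base 4 is a Fermat witness: 473 is composite.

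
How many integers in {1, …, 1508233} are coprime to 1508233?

1468800

Factor: 1508233 = 101 · 109 · 137.
φ(1508233) = (101−1) · (109−1) · (137−1) = 100 · 108 · 136 = 1468800.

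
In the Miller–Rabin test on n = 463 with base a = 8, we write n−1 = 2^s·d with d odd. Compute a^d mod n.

463 − 1 = 462 = 2^1 · 231, so d = 231.
8^1 ≡ 8 (mod 463)
8^2 ≡ 8^2 = 64 ≡ 64 (mod 463)
8^4 ≡ 64^2 = 4096 ≡ 392 (mod 463)
8^8 ≡ 392^2 = 153664 ≡ 411 (mod 463)
8^16 ≡ 411^2 = 168921 ≡ 389 (mod 463)
8^32 ≡ 389^2 = 151321 ≡ 383 (mod 463)
8^64 ≡ 383^2 = 146689 ≡ 381 (mod 463)
8^128 ≡ 381^2 = 145161 ≡ 242 (mod 463)
231 = 128 + 64 + 32 + 4 + 2 + 1 in binary powers of 2.
So 8^231 ≡ 242 · 381 · 383 · 392 · 64 · 8 ≡ 1 (mod 463).
Since 8^d ≡ 1 (mod 463), base 8 does not prove 463 composite.

1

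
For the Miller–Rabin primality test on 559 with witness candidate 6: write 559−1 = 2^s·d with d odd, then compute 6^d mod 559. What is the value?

216

559 − 1 = 558 = 2^1 · 279, so d = 279.
6^1 ≡ 6 (mod 559)
6^2 ≡ 6^2 = 36 ≡ 36 (mod 559)
6^4 ≡ 36^2 = 1296 ≡ 178 (mod 559)
6^8 ≡ 178^2 = 31684 ≡ 380 (mod 559)
6^16 ≡ 380^2 = 144400 ≡ 178 (mod 559)
6^32 ≡ 178^2 = 31684 ≡ 380 (mod 559)
6^64 ≡ 380^2 = 144400 ≡ 178 (mod 559)
6^128 ≡ 178^2 = 31684 ≡ 380 (mod 559)
6^256 ≡ 380^2 = 144400 ≡ 178 (mod 559)
279 = 256 + 16 + 4 + 2 + 1 in binary powers of 2.
So 6^279 ≡ 178 · 178 · 178 · 36 · 6 ≡ 216 (mod 559).
Squaring chain: 216; never reaches −1, so base 6 is a Miller–Rabin witness that 559 is composite.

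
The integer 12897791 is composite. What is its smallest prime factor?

12897791 is odd.
Digit sum 44, not divisible by 3.
Ends in 1: not divisible by 5.
7: 12897791 = 7·1842541 + 4
11: 12897791 = 11·1172526 + 5
13: 12897791 = 13·992137 + 10
17: 12897791 = 17·758693 + 10
19: 12897791 = 19·678831 + 2
23: 12897791 = 23·560773 + 12
29: 12897791 = 29·444751 + 12
31: 12897791 = 31·416057 + 24
37: 12897791 = 37·348588 + 35
41: 12897791 = 41·314580 + 11
43: 12897791 = 43·299948 + 27
47: 12897791 = 47·274421 + 4
53: 12897791 = 53·243354 + 29
59: 12897791 = 59·218606 + 37
61: 12897791 = 61·211439 + 12
67: 12897791 = 67·192504 + 23
71: 12897791 = 71·181659 + 2
73: 12897791 = 73·176682 + 5
79: 12897791 = 79·163263 + 14
83: 12897791 = 83·155395 + 6
89: 12897791 = 89·144919

89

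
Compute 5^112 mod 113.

5^1 ≡ 5 (mod 113)
5^2 ≡ 5^2 = 25 ≡ 25 (mod 113)
5^4 ≡ 25^2 = 625 ≡ 60 (mod 113)
5^8 ≡ 60^2 = 3600 ≡ 97 (mod 113)
5^16 ≡ 97^2 = 9409 ≡ 30 (mod 113)
5^32 ≡ 30^2 = 900 ≡ 109 (mod 113)
5^64 ≡ 109^2 = 11881 ≡ 16 (mod 113)
112 = 64 + 32 + 16 in binary powers of 2.
So 5^112 ≡ 16 · 109 · 30 ≡ 1 (mod 113).
Since the result is 1, base 5 gives no evidence that 113 is composite.

1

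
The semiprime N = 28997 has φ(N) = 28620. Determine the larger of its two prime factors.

271

φ(n) = (p−1)(q−1) = n − (p+q) + 1, so p + q = 28997 − 28620 + 1 = 378.
p and q are the roots of t² − 378t + 28997 = 0.
Discriminant: 378² − 4·28997 = 142884 − 115988 = 26896; √26896 = 164.
q = (378 − 164)/2 = 107, p = (378 + 164)/2 = 271.
Check: 107 · 271 = 28997.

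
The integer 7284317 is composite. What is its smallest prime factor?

7284317 is odd.
Digit sum 32, not divisible by 3.
Ends in 7: not divisible by 5.
7: 7284317 = 7·1040616 + 5
11: 7284317 = 11·662210 + 7
13: 7284317 = 13·560332 + 1
17: 7284317 = 17·428489 + 4
19: 7284317 = 19·383385 + 2
23: 7284317 = 23·316709 + 10
29: 7284317 = 29·251183 + 10
31: 7284317 = 31·234977 + 30
37: 7284317 = 37·196873 + 16
41: 7284317 = 41·177666 + 11
43: 7284317 = 43·169402 + 31
47: 7284317 = 47·154985 + 22
53: 7284317 = 53·137439 + 50
59: 7284317 = 59·123463

59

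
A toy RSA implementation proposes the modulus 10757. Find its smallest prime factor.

31

10757 is odd.
Digit sum 20, not divisible by 3.
Ends in 7: not divisible by 5.
7: 10757 = 7·1536 + 5
11: 10757 = 11·977 + 10
13: 10757 = 13·827 + 6
17: 10757 = 17·632 + 13
19: 10757 = 19·566 + 3
23: 10757 = 23·467 + 16
29: 10757 = 29·370 + 27
31: 10757 = 31·347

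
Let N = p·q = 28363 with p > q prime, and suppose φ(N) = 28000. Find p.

251

φ(n) = (p−1)(q−1) = n − (p+q) + 1, so p + q = 28363 − 28000 + 1 = 364.
p and q are the roots of t² − 364t + 28363 = 0.
Discriminant: 364² − 4·28363 = 132496 − 113452 = 19044; √19044 = 138.
q = (364 − 138)/2 = 113, p = (364 + 138)/2 = 251.
Check: 113 · 251 = 28363.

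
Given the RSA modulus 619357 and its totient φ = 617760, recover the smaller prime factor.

φ(n) = (p−1)(q−1) = n − (p+q) + 1, so p + q = 619357 − 617760 + 1 = 1598.
p and q are the roots of t² − 1598t + 619357 = 0.
Discriminant: 1598² − 4·619357 = 2553604 − 2477428 = 76176; √76176 = 276.
q = (1598 − 276)/2 = 661, p = (1598 + 276)/2 = 937.
Check: 661 · 937 = 619357.

661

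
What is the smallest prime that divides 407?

11

407 is odd.
Digit sum 11, not divisible by 3.
Ends in 7: not divisible by 5.
7: 407 = 7·58 + 1
11: 407 = 11·37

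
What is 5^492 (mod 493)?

5^1 ≡ 5 (mod 493)
5^2 ≡ 5^2 = 25 ≡ 25 (mod 493)
5^4 ≡ 25^2 = 625 ≡ 132 (mod 493)
5^8 ≡ 132^2 = 17424 ≡ 169 (mod 493)
5^16 ≡ 169^2 = 28561 ≡ 460 (mod 493)
5^32 ≡ 460^2 = 211600 ≡ 103 (mod 493)
5^64 ≡ 103^2 = 10609 ≡ 256 (mod 493)
5^128 ≡ 256^2 = 65536 ≡ 460 (mod 493)
5^256 ≡ 460^2 = 211600 ≡ 103 (mod 493)
492 = 256 + 128 + 64 + 32 + 8 + 4 in binary powers of 2.
So 5^492 ≡ 103 · 460 · 256 · 103 · 169 · 132 ≡ 344 (mod 493).
Since 344 ≠ 1, base 5 is a Fermat witness: 493 is composite.

344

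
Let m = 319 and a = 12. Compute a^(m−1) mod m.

144

12^1 ≡ 12 (mod 319)
12^2 ≡ 12^2 = 144 ≡ 144 (mod 319)
12^4 ≡ 144^2 = 20736 ≡ 1 (mod 319)
12^8 ≡ 1^2 = 1 ≡ 1 (mod 319)
12^16 ≡ 1^2 = 1 ≡ 1 (mod 319)
12^32 ≡ 1^2 = 1 ≡ 1 (mod 319)
12^64 ≡ 1^2 = 1 ≡ 1 (mod 319)
12^128 ≡ 1^2 = 1 ≡ 1 (mod 319)
12^256 ≡ 1^2 = 1 ≡ 1 (mod 319)
318 = 256 + 32 + 16 + 8 + 4 + 2 in binary powers of 2.
So 12^318 ≡ 1 · 1 · 1 · 1 · 1 · 144 ≡ 144 (mod 319).
Since 144 ≠ 1, base 12 is a Fermat witness: 319 is composite.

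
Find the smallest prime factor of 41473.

67

41473 is odd.
Digit sum 19, not divisible by 3.
Ends in 3: not divisible by 5.
7: 41473 = 7·5924 + 5
11: 41473 = 11·3770 + 3
13: 41473 = 13·3190 + 3
17: 41473 = 17·2439 + 10
19: 41473 = 19·2182 + 15
23: 41473 = 23·1803 + 4
29: 41473 = 29·1430 + 3
31: 41473 = 31·1337 + 26
37: 41473 = 37·1120 + 33
41: 41473 = 41·1011 + 22
43: 41473 = 43·964 + 21
47: 41473 = 47·882 + 19
53: 41473 = 53·782 + 27
59: 41473 = 59·702 + 55
61: 41473 = 61·679 + 54
67: 41473 = 67·619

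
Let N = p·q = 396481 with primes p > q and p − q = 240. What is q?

Since p = q + 240, we have 396481 = q(q + 240), so q² + 240q − 396481 = 0.
Discriminant: 240² + 4·396481 = 57600 + 1585924 = 1643524; √1643524 = 1282.
q = (−240 + 1282)/2 = 521, and p = q + 240 = 761.
Check: 521 · 761 = 396481.

521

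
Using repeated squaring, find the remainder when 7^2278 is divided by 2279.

7^1 ≡ 7 (mod 2279)
7^2 ≡ 7^2 = 49 ≡ 49 (mod 2279)
7^4 ≡ 49^2 = 2401 ≡ 122 (mod 2279)
7^8 ≡ 122^2 = 14884 ≡ 1210 (mod 2279)
7^16 ≡ 1210^2 = 1464100 ≡ 982 (mod 2279)
7^32 ≡ 982^2 = 964324 ≡ 307 (mod 2279)
7^64 ≡ 307^2 = 94249 ≡ 810 (mod 2279)
7^128 ≡ 810^2 = 656100 ≡ 2027 (mod 2279)
7^256 ≡ 2027^2 = 4108729 ≡ 1971 (mod 2279)
7^512 ≡ 1971^2 = 3884841 ≡ 1425 (mod 2279)
7^1024 ≡ 1425^2 = 2030625 ≡ 36 (mod 2279)
7^2048 ≡ 36^2 = 1296 ≡ 1296 (mod 2279)
2278 = 2048 + 128 + 64 + 32 + 4 + 2 in binary powers of 2.
So 7^2278 ≡ 1296 · 2027 · 810 · 307 · 122 · 49 ≡ 982 (mod 2279).
Since 982 ≠ 1, base 7 is a Fermat witness: 2279 is composite.

982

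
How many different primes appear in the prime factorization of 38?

38 = 2 · 19
38 = 2 · 19, which has 2 distinct prime factors.

2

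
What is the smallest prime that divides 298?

298 is even: 2 divides it.

2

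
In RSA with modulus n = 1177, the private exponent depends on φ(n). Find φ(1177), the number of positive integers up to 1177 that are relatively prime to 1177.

Factor: 1177 = 11 · 107.
φ(1177) = (11−1) · (107−1) = 10 · 106 = 1060.

1060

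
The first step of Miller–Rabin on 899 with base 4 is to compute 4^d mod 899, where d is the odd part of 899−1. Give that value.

845

899 − 1 = 898 = 2^1 · 449, so d = 449.
4^1 ≡ 4 (mod 899)
4^2 ≡ 4^2 = 16 ≡ 16 (mod 899)
4^4 ≡ 16^2 = 256 ≡ 256 (mod 899)
4^8 ≡ 256^2 = 65536 ≡ 808 (mod 899)
4^16 ≡ 808^2 = 652864 ≡ 190 (mod 899)
4^32 ≡ 190^2 = 36100 ≡ 140 (mod 899)
4^64 ≡ 140^2 = 19600 ≡ 721 (mod 899)
4^128 ≡ 721^2 = 519841 ≡ 219 (mod 899)
4^256 ≡ 219^2 = 47961 ≡ 314 (mod 899)
449 = 256 + 128 + 64 + 1 in binary powers of 2.
So 4^449 ≡ 314 · 219 · 721 · 4 ≡ 845 (mod 899).
Squaring chain: 845; never reaches −1, so base 4 is a Miller–Rabin witness that 899 is composite.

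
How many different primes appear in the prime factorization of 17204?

4

17204 = 2^2 · 4301
4301 = 11 · 391
391 = 17 · 23
17204 = 2^2 · 11 · 17 · 23, which has 4 distinct prime factors.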